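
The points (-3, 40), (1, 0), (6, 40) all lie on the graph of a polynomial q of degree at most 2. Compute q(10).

Using the Lagrange interpolation formula with nodes -3, 1, 6:
  L_0(s) = (s - 1)(s - 6) / 36
  L_1(s) = (s + 3)(s - 6) / -20
  L_2(s) = (s + 3)(s - 1) / 45
Then q(s) = 40·L_0(s) + 0·L_1(s) + 40·L_2(s).
Expanding and collecting terms gives q(s) = 2s² - 6s + 4.
Evaluating at s = 10: q(10) = 144.

144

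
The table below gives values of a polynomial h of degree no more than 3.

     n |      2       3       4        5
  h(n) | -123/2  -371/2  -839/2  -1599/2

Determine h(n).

Using the Lagrange interpolation formula with nodes 2, 3, 4, 5:
  L_0(n) = (n - 3)(n - 4)(n - 5) / -6
  L_1(n) = (n - 2)(n - 4)(n - 5) / 2
  L_2(n) = (n - 2)(n - 3)(n - 5) / -2
  L_3(n) = (n - 2)(n - 3)(n - 4) / 6
Then h(n) = -123/2·L_0(n) - 371/2·L_1(n) - 839/2·L_2(n) - 1599/2·L_3(n).
Expanding and collecting terms gives h(n) = -6n^3 - n^2 - 5n + 1/2.
Check: h(5) = -1599/2. ✓

h(n) = -6n^3 - n^2 - 5n + 1/2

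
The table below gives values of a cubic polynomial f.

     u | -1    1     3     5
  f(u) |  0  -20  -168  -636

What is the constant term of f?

-6

Write f(u) = au^3 + bu^2 + cu + d. Substituting each data point gives a linear system:
  -a + b - c + d = 0
  a + b + c + d = -20
  27a + 9b + 3c + d = -168
  125a + 25b + 5c + d = -636
Solving the system yields a = -4, b = -4, c = -6, d = -6.
So f(u) = -4u^3 - 4u^2 - 6u - 6.
The constant term is -6.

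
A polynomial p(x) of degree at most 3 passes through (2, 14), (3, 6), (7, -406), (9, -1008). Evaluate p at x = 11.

-2002

Using the Lagrange interpolation formula with nodes 2, 3, 7, 9:
  L_0(x) = (x - 3)(x - 7)(x - 9) / -35
  L_1(x) = (x - 2)(x - 7)(x - 9) / 24
  L_2(x) = (x - 2)(x - 3)(x - 9) / -40
  L_3(x) = (x - 2)(x - 3)(x - 7) / 84
Then p(x) = 14·L_0(x) + 6·L_1(x) - 406·L_2(x) - 1008·L_3(x).
Expanding and collecting terms gives p(x) = -2x³ + 5x² + 5x.
Evaluating at x = 11: p(11) = -2002.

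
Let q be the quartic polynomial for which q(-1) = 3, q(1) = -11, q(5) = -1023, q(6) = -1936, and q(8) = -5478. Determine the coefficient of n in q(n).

Write q(n) = an^4 + bn^3 + cn^2 + dn + e. Substituting each data point gives a linear system:
  a - b + c - d + e = 3
  a + b + c + d + e = -11
  625a + 125b + 25c + 5d + e = -1023
  1296a + 216b + 36c + 6d + e = -1936
  4096a + 512b + 64c + 8d + e = -5478
Solving the system yields a = -1, b = -2, c = -5, d = -5, e = 2.
So q(n) = -n⁴ - 2n³ - 5n² - 5n + 2.
The coefficient of n is -5.

-5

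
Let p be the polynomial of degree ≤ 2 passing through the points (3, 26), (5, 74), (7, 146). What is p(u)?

p(u) = 3u^2 - 1

Write p(u) = au^2 + bu + c. Substituting each data point gives a linear system:
  9a + 3b + c = 26
  25a + 5b + c = 74
  49a + 7b + c = 146
Solving the system yields a = 3, b = 0, c = -1.
So p(u) = 3u^2 - 1.
Check: p(3) = 26. ✓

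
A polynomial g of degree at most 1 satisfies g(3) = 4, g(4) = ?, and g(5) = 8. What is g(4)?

The 2 known points determine the degree-1 polynomial uniquely.
Write g(s) = as + b. Substituting each data point gives a linear system:
  3a + b = 4
  5a + b = 8
Solving the system yields a = 2, b = -2.
So g(s) = 2s - 2.
Then g(4) = 6.

6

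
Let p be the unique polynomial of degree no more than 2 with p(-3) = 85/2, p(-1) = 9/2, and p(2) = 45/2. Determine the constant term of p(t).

Write p(t) = at^2 + bt + c. Substituting each data point gives a linear system:
  9a - 3b + c = 85/2
  a - b + c = 9/2
  4a + 2b + c = 45/2
Solving the system yields a = 5, b = 1, c = 1/2.
So p(t) = 5t² + t + 1/2.
The constant term is 1/2.

1/2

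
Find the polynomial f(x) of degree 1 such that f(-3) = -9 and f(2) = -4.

Write f(x) = ax + b. Substituting each data point gives a linear system:
  -3a + b = -9
  2a + b = -4
Solving the system yields a = 1, b = -6.
So f(x) = x - 6.
Check: f(-3) = -9. ✓

f(x) = x - 6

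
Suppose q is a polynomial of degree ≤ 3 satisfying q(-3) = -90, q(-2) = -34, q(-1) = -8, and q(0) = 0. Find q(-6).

-558

Write q(t) = at^3 + bt^2 + ct + d. Substituting each data point gives a linear system:
  -27a + 9b - 3c + d = -90
  -8a + 4b - 2c + d = -34
  -a + b - c + d = -8
  d = 0
Solving the system yields a = 2, b = -3, c = 3, d = 0.
So q(t) = 2t^3 - 3t^2 + 3t.
Then q(-6) = -558.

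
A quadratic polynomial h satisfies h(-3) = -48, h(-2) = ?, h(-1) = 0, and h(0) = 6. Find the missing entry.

-18

The 3 known points determine the degree-2 polynomial uniquely.
Write h(x) = ax^2 + bx + c. Substituting each data point gives a linear system:
  9a - 3b + c = -48
  a - b + c = 0
  c = 6
Solving the system yields a = -6, b = 0, c = 6.
So h(x) = -6x² + 6.
Then h(-2) = -18.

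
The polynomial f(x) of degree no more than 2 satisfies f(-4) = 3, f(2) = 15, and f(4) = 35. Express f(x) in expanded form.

Using the Lagrange interpolation formula with nodes -4, 2, 4:
  L_0(x) = (x - 2)(x - 4) / 48
  L_1(x) = (x + 4)(x - 4) / -12
  L_2(x) = (x + 4)(x - 2) / 16
Then f(x) = 3·L_0(x) + 15·L_1(x) + 35·L_2(x).
Expanding and collecting terms gives f(x) = x^2 + 4x + 3.
Check: f(4) = 35. ✓

f(x) = x^2 + 4x + 3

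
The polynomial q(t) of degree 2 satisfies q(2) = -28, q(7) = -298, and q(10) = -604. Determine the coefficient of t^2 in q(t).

Write q(t) = at^2 + bt + c. Substituting each data point gives a linear system:
  4a + 2b + c = -28
  49a + 7b + c = -298
  100a + 10b + c = -604
Solving the system yields a = -6, b = 0, c = -4.
So q(t) = -6t² - 4.
The leading coefficient is -6.

-6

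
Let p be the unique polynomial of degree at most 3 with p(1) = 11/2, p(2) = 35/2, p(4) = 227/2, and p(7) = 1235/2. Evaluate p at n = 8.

Write p(n) = an^3 + bn^2 + cn + d. Substituting each data point gives a linear system:
  a + b + c + d = 11/2
  8a + 4b + 2c + d = 35/2
  64a + 16b + 4c + d = 227/2
  343a + 49b + 7c + d = 1235/2
Solving the system yields a = 2, b = -2, c = 4, d = 3/2.
So p(n) = 2n^3 - 2n^2 + 4n + 3/2.
Then p(8) = 1859/2.

1859/2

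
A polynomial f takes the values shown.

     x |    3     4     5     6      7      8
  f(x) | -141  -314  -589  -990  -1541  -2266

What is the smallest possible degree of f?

3

Forward differences of the values at x = 3, 4, 5, 6, 7, 8:
  f  : -141  -314  -589  -990  -1541  -2266
  Δ  : -173  -275  -401  -551  -725
  Δ^2: -102  -126  -150  -174
  Δ^3: -24  -24  -24
  Δ^4: 0  0
  Δ^5: 0
The third differences are constant (-24) and nonzero, while all higher differences vanish, so the minimal degree is 3.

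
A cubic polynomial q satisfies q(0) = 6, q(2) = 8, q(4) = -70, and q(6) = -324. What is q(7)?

Forward differences of the values at t = 0, 2, 4, 6:
  q  : 6  8  -70  -324
  Δ  : 2  -78  -254
  Δ^2: -80  -176
  Δ^3: -96
The third differences are constant, confirming degree 3.
Interpolating (Newton forward form) and evaluating at t = 7 gives q(7) = -547.

-547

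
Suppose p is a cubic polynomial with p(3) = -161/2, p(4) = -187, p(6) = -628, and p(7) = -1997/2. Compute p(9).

-4259/2

Using the Lagrange interpolation formula with nodes 3, 4, 6, 7:
  L_0(n) = (n - 4)(n - 6)(n - 7) / -12
  L_1(n) = (n - 3)(n - 6)(n - 7) / 6
  L_2(n) = (n - 3)(n - 4)(n - 7) / -6
  L_3(n) = (n - 3)(n - 4)(n - 6) / 12
Then p(n) = -161/2·L_0(n) - 187·L_1(n) - 628·L_2(n) - 1997/2·L_3(n).
Expanding and collecting terms gives p(n) = -3n^3 + n^2 - (5/2)n - 1.
Evaluating at n = 9: p(9) = -4259/2.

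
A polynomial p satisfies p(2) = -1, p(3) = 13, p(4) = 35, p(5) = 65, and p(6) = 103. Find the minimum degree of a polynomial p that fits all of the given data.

2

Forward differences of the values at u = 2, 3, 4, 5, 6:
  p  : -1  13  35  65  103
  Δ  : 14  22  30  38
  Δ^2: 8  8  8
  Δ^3: 0  0
  Δ^4: 0
The second differences are constant (8) and nonzero, while all higher differences vanish, so the minimal degree is 2.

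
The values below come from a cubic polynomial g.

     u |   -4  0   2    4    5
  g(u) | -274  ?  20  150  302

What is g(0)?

The 4 known points determine the degree-3 polynomial uniquely.
Write g(u) = au^3 + bu^2 + cu + d. Substituting each data point gives a linear system:
  -64a + 16b - 4c + d = -274
  8a + 4b + 2c + d = 20
  64a + 16b + 4c + d = 150
  125a + 25b + 5c + d = 302
Solving the system yields a = 3, b = -4, c = 5, d = 2.
So g(u) = 3u^3 - 4u^2 + 5u + 2.
Then g(0) = 2.

2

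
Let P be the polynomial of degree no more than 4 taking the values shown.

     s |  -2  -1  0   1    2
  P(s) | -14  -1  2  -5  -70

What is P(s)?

Write P(s) = as^4 + bs^3 + cs^2 + ds + e. Substituting each data point gives a linear system:
  16a - 8b + 4c - 2d + e = -14
  a - b + c - d + e = -1
  e = 2
  a + b + c + d + e = -5
  16a + 8b + 4c + 2d + e = -70
Solving the system yields a = -2, b = -4, c = -3, d = 2, e = 2.
So P(s) = -2s^4 - 4s^3 - 3s^2 + 2s + 2.
Check: P(-2) = -14. ✓

P(s) = -2s^4 - 4s^3 - 3s^2 + 2s + 2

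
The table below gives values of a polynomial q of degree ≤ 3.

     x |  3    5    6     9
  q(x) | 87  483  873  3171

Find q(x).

q(x) = 5x^3 - 6x^2 + x + 3

Using the Lagrange interpolation formula with nodes 3, 5, 6, 9:
  L_0(x) = (x - 5)(x - 6)(x - 9) / -36
  L_1(x) = (x - 3)(x - 6)(x - 9) / 8
  L_2(x) = (x - 3)(x - 5)(x - 9) / -9
  L_3(x) = (x - 3)(x - 5)(x - 6) / 72
Then q(x) = 87·L_0(x) + 483·L_1(x) + 873·L_2(x) + 3171·L_3(x).
Expanding and collecting terms gives q(x) = 5x³ - 6x² + x + 3.
Check: q(5) = 483. ✓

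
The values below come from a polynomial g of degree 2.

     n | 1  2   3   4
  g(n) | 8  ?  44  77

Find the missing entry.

The 3 known points determine the degree-2 polynomial uniquely.
Write g(n) = an^2 + bn + c. Substituting each data point gives a linear system:
  a + b + c = 8
  9a + 3b + c = 44
  16a + 4b + c = 77
Solving the system yields a = 5, b = -2, c = 5.
So g(n) = 5n^2 - 2n + 5.
Then g(2) = 21.

21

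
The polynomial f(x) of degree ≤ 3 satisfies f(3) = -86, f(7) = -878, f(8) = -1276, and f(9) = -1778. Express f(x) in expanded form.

Using the Lagrange interpolation formula with nodes 3, 7, 8, 9:
  L_0(x) = (x - 7)(x - 8)(x - 9) / -120
  L_1(x) = (x - 3)(x - 8)(x - 9) / 8
  L_2(x) = (x - 3)(x - 7)(x - 9) / -5
  L_3(x) = (x - 3)(x - 7)(x - 8) / 12
Then f(x) = -86·L_0(x) - 878·L_1(x) - 1276·L_2(x) - 1778·L_3(x).
Expanding and collecting terms gives f(x) = -2x³ - 4x² + 4.
Check: f(3) = -86. ✓

f(x) = -2x^3 - 4x^2 + 4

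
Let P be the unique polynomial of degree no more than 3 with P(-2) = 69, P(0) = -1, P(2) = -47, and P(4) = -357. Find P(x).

Write P(x) = ax^3 + bx^2 + cx + d. Substituting each data point gives a linear system:
  -8a + 4b - 2c + d = 69
  d = -1
  8a + 4b + 2c + d = -47
  64a + 16b + 4c + d = -357
Solving the system yields a = -6, b = 3, c = -5, d = -1.
So P(x) = -6x³ + 3x² - 5x - 1.
Check: P(-2) = 69. ✓

P(x) = -6x^3 + 3x^2 - 5x - 1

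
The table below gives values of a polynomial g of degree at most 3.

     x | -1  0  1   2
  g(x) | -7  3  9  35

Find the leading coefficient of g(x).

Write g(x) = ax^3 + bx^2 + cx + d. Substituting each data point gives a linear system:
  -a + b - c + d = -7
  d = 3
  a + b + c + d = 9
  8a + 4b + 2c + d = 35
Solving the system yields a = 4, b = -2, c = 4, d = 3.
So g(x) = 4x³ - 2x² + 4x + 3.
The leading coefficient is 4.

4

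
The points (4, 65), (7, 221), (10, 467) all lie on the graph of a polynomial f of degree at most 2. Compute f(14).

Using the Lagrange interpolation formula with nodes 4, 7, 10:
  L_0(x) = (x - 7)(x - 10) / 18
  L_1(x) = (x - 4)(x - 10) / -9
  L_2(x) = (x - 4)(x - 7) / 18
Then f(x) = 65·L_0(x) + 221·L_1(x) + 467·L_2(x).
Expanding and collecting terms gives f(x) = 5x² - 3x - 3.
Evaluating at x = 14: f(14) = 935.

935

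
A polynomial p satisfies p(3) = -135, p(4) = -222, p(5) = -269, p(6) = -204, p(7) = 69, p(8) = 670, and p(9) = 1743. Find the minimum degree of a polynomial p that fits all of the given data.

Forward differences of the values at n = 3, 4, 5, 6, 7, 8, 9:
  p  : -135  -222  -269  -204  69  670  1743
  Δ  : -87  -47  65  273  601  1073
  Δ^2: 40  112  208  328  472
  Δ^3: 72  96  120  144
  Δ^4: 24  24  24
  Δ^5: 0  0
  Δ^6: 0
The fourth differences are constant (24) and nonzero, while all higher differences vanish, so the minimal degree is 4.

4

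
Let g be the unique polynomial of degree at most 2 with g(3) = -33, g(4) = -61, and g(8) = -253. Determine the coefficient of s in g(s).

0

Write g(s) = as^2 + bs + c. Substituting each data point gives a linear system:
  9a + 3b + c = -33
  16a + 4b + c = -61
  64a + 8b + c = -253
Solving the system yields a = -4, b = 0, c = 3.
So g(s) = -4s^2 + 3.
The coefficient of s is 0.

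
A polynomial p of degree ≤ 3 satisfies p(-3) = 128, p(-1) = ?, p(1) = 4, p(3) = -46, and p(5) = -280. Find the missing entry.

14

The 4 known points determine the degree-3 polynomial uniquely.
Write p(t) = at^3 + bt^2 + ct + d. Substituting each data point gives a linear system:
  -27a + 9b - 3c + d = 128
  a + b + c + d = 4
  27a + 9b + 3c + d = -46
  125a + 25b + 5c + d = -280
Solving the system yields a = -3, b = 4, c = -2, d = 5.
So p(t) = -3t³ + 4t² - 2t + 5.
Then p(-1) = 14.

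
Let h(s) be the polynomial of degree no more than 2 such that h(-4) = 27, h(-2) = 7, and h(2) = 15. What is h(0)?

3

Write h(s) = as^2 + bs + c. Substituting each data point gives a linear system:
  16a - 4b + c = 27
  4a - 2b + c = 7
  4a + 2b + c = 15
Solving the system yields a = 2, b = 2, c = 3.
So h(s) = 2s^2 + 2s + 3.
Then h(0) = 3.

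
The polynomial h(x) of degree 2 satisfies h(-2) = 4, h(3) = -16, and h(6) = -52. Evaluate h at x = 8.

Write h(x) = ax^2 + bx + c. Substituting each data point gives a linear system:
  4a - 2b + c = 4
  9a + 3b + c = -16
  36a + 6b + c = -52
Solving the system yields a = -1, b = -3, c = 2.
So h(x) = -x^2 - 3x + 2.
Then h(8) = -86.

-86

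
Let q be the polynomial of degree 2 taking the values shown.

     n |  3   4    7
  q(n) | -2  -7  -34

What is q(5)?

Write q(n) = an^2 + bn + c. Substituting each data point gives a linear system:
  9a + 3b + c = -2
  16a + 4b + c = -7
  49a + 7b + c = -34
Solving the system yields a = -1, b = 2, c = 1.
So q(n) = -n^2 + 2n + 1.
Then q(5) = -14.

-14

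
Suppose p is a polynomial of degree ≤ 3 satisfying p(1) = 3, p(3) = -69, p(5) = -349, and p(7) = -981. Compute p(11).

-3877

Using the Lagrange interpolation formula with nodes 1, 3, 5, 7:
  L_0(n) = (n - 3)(n - 5)(n - 7) / -48
  L_1(n) = (n - 1)(n - 5)(n - 7) / 16
  L_2(n) = (n - 1)(n - 3)(n - 7) / -16
  L_3(n) = (n - 1)(n - 3)(n - 5) / 48
Then p(n) = 3·L_0(n) - 69·L_1(n) - 349·L_2(n) - 981·L_3(n).
Expanding and collecting terms gives p(n) = -3n^3 + n^2 - n + 6.
Evaluating at n = 11: p(11) = -3877.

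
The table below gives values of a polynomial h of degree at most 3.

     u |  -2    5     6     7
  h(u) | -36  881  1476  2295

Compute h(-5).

-669

Using the Lagrange interpolation formula with nodes -2, 5, 6, 7:
  L_0(u) = (u - 5)(u - 6)(u - 7) / -504
  L_1(u) = (u + 2)(u - 6)(u - 7) / 14
  L_2(u) = (u + 2)(u - 5)(u - 7) / -8
  L_3(u) = (u + 2)(u - 5)(u - 6) / 18
Then h(u) = -36·L_0(u) + 881·L_1(u) + 1476·L_2(u) + 2295·L_3(u).
Expanding and collecting terms gives h(u) = 6u^3 + 4u^2 + 5u + 6.
Evaluating at u = -5: h(-5) = -669.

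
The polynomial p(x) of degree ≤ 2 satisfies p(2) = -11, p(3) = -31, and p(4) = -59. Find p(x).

Write p(x) = ax^2 + bx + c. Substituting each data point gives a linear system:
  4a + 2b + c = -11
  9a + 3b + c = -31
  16a + 4b + c = -59
Solving the system yields a = -4, b = 0, c = 5.
So p(x) = -4x² + 5.
Check: p(4) = -59. ✓

p(x) = -4x^2 + 5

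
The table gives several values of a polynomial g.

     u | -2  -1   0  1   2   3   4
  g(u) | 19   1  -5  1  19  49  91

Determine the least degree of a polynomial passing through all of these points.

Forward differences of the values at u = -2, -1, 0, 1, 2, 3, 4:
  g  : 19  1  -5  1  19  49  91
  Δ  : -18  -6  6  18  30  42
  Δ^2: 12  12  12  12  12
  Δ^3: 0  0  0  0
  Δ^4: 0  0  0
  Δ^5: 0  0
  Δ^6: 0
The second differences are constant (12) and nonzero, while all higher differences vanish, so the minimal degree is 2.

2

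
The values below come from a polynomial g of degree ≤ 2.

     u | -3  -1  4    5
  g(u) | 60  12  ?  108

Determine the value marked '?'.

The 3 known points determine the degree-2 polynomial uniquely.
Write g(u) = au^2 + bu + c. Substituting each data point gives a linear system:
  9a - 3b + c = 60
  a - b + c = 12
  25a + 5b + c = 108
Solving the system yields a = 5, b = -4, c = 3.
So g(u) = 5u² - 4u + 3.
Then g(4) = 67.

67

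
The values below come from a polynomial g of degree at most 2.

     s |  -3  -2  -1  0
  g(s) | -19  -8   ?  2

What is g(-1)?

-1

On equispaced nodes a degree-2 polynomial has vanishing third forward difference, so
  - g(-3) + 3·g(-2) - 3·g(-1) + g(0) = 0.
Substituting the known values and solving for g(-1):
  -3·g(-1) = 3
  g(-1) = -1.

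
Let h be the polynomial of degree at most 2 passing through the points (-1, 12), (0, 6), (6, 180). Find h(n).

Write h(n) = an^2 + bn + c. Substituting each data point gives a linear system:
  a - b + c = 12
  c = 6
  36a + 6b + c = 180
Solving the system yields a = 5, b = -1, c = 6.
So h(n) = 5n² - n + 6.
Check: h(-1) = 12. ✓

h(n) = 5n^2 - n + 6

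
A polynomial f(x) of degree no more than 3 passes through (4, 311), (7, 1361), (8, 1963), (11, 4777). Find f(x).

Using the Lagrange interpolation formula with nodes 4, 7, 8, 11:
  L_0(x) = (x - 7)(x - 8)(x - 11) / -84
  L_1(x) = (x - 4)(x - 8)(x - 11) / 12
  L_2(x) = (x - 4)(x - 7)(x - 11) / -12
  L_3(x) = (x - 4)(x - 7)(x - 8) / 84
Then f(x) = 311·L_0(x) + 1361·L_1(x) + 1963·L_2(x) + 4777·L_3(x).
Expanding and collecting terms gives f(x) = 3x^3 + 6x^2 + 5x + 3.
Check: f(7) = 1361. ✓

f(x) = 3x^3 + 6x^2 + 5x + 3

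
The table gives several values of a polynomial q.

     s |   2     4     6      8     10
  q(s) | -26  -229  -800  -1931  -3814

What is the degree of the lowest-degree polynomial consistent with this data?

Forward differences of the values at s = 2, 4, 6, 8, 10:
  q  : -26  -229  -800  -1931  -3814
  Δ  : -203  -571  -1131  -1883
  Δ^2: -368  -560  -752
  Δ^3: -192  -192
  Δ^4: 0
The third differences are constant (-192) and nonzero, while all higher differences vanish, so the minimal degree is 3.

3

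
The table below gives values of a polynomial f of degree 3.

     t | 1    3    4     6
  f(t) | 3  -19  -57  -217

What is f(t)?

Write f(t) = at^3 + bt^2 + ct + d. Substituting each data point gives a linear system:
  a + b + c + d = 3
  27a + 9b + 3c + d = -19
  64a + 16b + 4c + d = -57
  216a + 36b + 6c + d = -217
Solving the system yields a = -1, b = -1, c = 6, d = -1.
So f(t) = -t^3 - t^2 + 6t - 1.
Check: f(1) = 3. ✓

f(t) = -t^3 - t^2 + 6t - 1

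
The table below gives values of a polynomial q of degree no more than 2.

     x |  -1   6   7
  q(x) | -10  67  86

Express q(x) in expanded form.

q(x) = x^2 + 6x - 5

Write q(x) = ax^2 + bx + c. Substituting each data point gives a linear system:
  a - b + c = -10
  36a + 6b + c = 67
  49a + 7b + c = 86
Solving the system yields a = 1, b = 6, c = -5.
So q(x) = x^2 + 6x - 5.
Check: q(-1) = -10. ✓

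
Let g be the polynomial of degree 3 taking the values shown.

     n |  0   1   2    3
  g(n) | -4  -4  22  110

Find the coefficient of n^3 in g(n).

Write g(n) = an^3 + bn^2 + cn + d. Substituting each data point gives a linear system:
  d = -4
  a + b + c + d = -4
  8a + 4b + 2c + d = 22
  27a + 9b + 3c + d = 110
Solving the system yields a = 6, b = -5, c = -1, d = -4.
So g(n) = 6n^3 - 5n^2 - n - 4.
The leading coefficient is 6.

6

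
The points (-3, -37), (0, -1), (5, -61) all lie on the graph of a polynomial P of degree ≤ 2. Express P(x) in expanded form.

P(x) = -3x^2 + 3x - 1

Write P(x) = ax^2 + bx + c. Substituting each data point gives a linear system:
  9a - 3b + c = -37
  c = -1
  25a + 5b + c = -61
Solving the system yields a = -3, b = 3, c = -1.
So P(x) = -3x^2 + 3x - 1.
Check: P(-3) = -37. ✓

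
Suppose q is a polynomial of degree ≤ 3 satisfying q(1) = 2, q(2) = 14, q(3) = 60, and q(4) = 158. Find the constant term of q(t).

6

Write q(t) = at^3 + bt^2 + ct + d. Substituting each data point gives a linear system:
  a + b + c + d = 2
  8a + 4b + 2c + d = 14
  27a + 9b + 3c + d = 60
  64a + 16b + 4c + d = 158
Solving the system yields a = 3, b = -1, c = -6, d = 6.
So q(t) = 3t^3 - t^2 - 6t + 6.
The constant term is 6.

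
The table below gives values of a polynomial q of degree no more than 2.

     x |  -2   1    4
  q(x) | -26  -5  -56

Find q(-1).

-11

Write q(x) = ax^2 + bx + c. Substituting each data point gives a linear system:
  4a - 2b + c = -26
  a + b + c = -5
  16a + 4b + c = -56
Solving the system yields a = -4, b = 3, c = -4.
So q(x) = -4x² + 3x - 4.
Then q(-1) = -11.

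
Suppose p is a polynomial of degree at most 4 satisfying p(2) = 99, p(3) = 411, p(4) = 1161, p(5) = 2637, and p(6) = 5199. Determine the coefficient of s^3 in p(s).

Write p(s) = as^4 + bs^3 + cs^2 + ds + e. Substituting each data point gives a linear system:
  16a + 8b + 4c + 2d + e = 99
  81a + 27b + 9c + 3d + e = 411
  256a + 64b + 16c + 4d + e = 1161
  625a + 125b + 25c + 5d + e = 2637
  1296a + 216b + 36c + 6d + e = 5199
Solving the system yields a = 3, b = 6, c = 0, d = 3, e = -3.
So p(s) = 3s^4 + 6s^3 + 3s - 3.
The coefficient of s^3 is 6.

6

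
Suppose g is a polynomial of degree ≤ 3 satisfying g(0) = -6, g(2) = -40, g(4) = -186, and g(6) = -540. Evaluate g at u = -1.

Write g(u) = au^3 + bu^2 + cu + d. Substituting each data point gives a linear system:
  d = -6
  8a + 4b + 2c + d = -40
  64a + 16b + 4c + d = -186
  216a + 36b + 6c + d = -540
Solving the system yields a = -2, b = -2, c = -5, d = -6.
So g(u) = -2u^3 - 2u^2 - 5u - 6.
Then g(-1) = -1.

-1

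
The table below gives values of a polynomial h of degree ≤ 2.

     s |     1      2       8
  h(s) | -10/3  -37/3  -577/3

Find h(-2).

Write h(s) = as^2 + bs + c. Substituting each data point gives a linear system:
  a + b + c = -10/3
  4a + 2b + c = -37/3
  64a + 8b + c = -577/3
Solving the system yields a = -3, b = 0, c = -1/3.
So h(s) = -3s² - 1/3.
Then h(-2) = -37/3.

-37/3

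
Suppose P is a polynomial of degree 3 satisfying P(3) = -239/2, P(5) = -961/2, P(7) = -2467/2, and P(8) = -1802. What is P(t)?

P(t) = -3t^3 - 4t^2 - (3/2)t + 2

Write P(t) = at^3 + bt^2 + ct + d. Substituting each data point gives a linear system:
  27a + 9b + 3c + d = -239/2
  125a + 25b + 5c + d = -961/2
  343a + 49b + 7c + d = -2467/2
  512a + 64b + 8c + d = -1802
Solving the system yields a = -3, b = -4, c = -3/2, d = 2.
So P(t) = -3t^3 - 4t^2 - (3/2)t + 2.
Check: P(3) = -239/2. ✓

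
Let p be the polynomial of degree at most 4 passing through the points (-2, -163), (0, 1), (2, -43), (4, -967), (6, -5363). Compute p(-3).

-638

Write p(s) = as^4 + bs^3 + cs^2 + ds + e. Substituting each data point gives a linear system:
  16a - 8b + 4c - 2d + e = -163
  e = 1
  16a + 8b + 4c + 2d + e = -43
  256a + 64b + 16c + 4d + e = -967
  1296a + 216b + 36c + 6d + e = -5363
Solving the system yields a = -5, b = 6, c = -6, d = 6, e = 1.
So p(s) = -5s⁴ + 6s³ - 6s² + 6s + 1.
Then p(-3) = -638.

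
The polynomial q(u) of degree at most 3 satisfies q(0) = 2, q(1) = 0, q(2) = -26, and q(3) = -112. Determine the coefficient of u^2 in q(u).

Write q(u) = au^3 + bu^2 + cu + d. Substituting each data point gives a linear system:
  d = 2
  a + b + c + d = 0
  8a + 4b + 2c + d = -26
  27a + 9b + 3c + d = -112
Solving the system yields a = -6, b = 6, c = -2, d = 2.
So q(u) = -6u^3 + 6u^2 - 2u + 2.
The coefficient of u^2 is 6.

6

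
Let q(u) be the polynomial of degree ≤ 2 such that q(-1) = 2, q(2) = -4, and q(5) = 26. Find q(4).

12

Using the Lagrange interpolation formula with nodes -1, 2, 5:
  L_0(u) = (u - 2)(u - 5) / 18
  L_1(u) = (u + 1)(u - 5) / -9
  L_2(u) = (u + 1)(u - 2) / 18
Then q(u) = 2·L_0(u) - 4·L_1(u) + 26·L_2(u).
Expanding and collecting terms gives q(u) = 2u^2 - 4u - 4.
Evaluating at u = 4: q(4) = 12.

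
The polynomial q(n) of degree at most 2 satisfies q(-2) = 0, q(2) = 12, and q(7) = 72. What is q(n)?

q(n) = n^2 + 3n + 2

Using the Lagrange interpolation formula with nodes -2, 2, 7:
  L_0(n) = (n - 2)(n - 7) / 36
  L_1(n) = (n + 2)(n - 7) / -20
  L_2(n) = (n + 2)(n - 2) / 45
Then q(n) = 0·L_0(n) + 12·L_1(n) + 72·L_2(n).
Expanding and collecting terms gives q(n) = n² + 3n + 2.
Check: q(-2) = 0. ✓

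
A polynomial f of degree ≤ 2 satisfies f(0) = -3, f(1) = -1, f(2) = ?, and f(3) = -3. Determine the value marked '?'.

-1

The 3 known points determine the degree-2 polynomial uniquely.
Write f(n) = an^2 + bn + c. Substituting each data point gives a linear system:
  c = -3
  a + b + c = -1
  9a + 3b + c = -3
Solving the system yields a = -1, b = 3, c = -3.
So f(n) = -n^2 + 3n - 3.
Then f(2) = -1.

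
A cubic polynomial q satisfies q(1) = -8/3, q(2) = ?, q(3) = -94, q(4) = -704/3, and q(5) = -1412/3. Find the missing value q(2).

-74/3

The 4 known points determine the degree-3 polynomial uniquely.
Write q(u) = au^3 + bu^2 + cu + d. Substituting each data point gives a linear system:
  a + b + c + d = -8/3
  27a + 9b + 3c + d = -94
  64a + 16b + 4c + d = -704/3
  125a + 25b + 5c + d = -1412/3
Solving the system yields a = -4, b = 1/3, c = 5, d = -4.
So q(u) = -4u^3 + (1/3)u^2 + 5u - 4.
Then q(2) = -74/3.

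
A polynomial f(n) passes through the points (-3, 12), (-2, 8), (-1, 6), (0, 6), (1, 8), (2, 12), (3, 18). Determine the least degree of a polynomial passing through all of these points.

2

Forward differences of the values at n = -3, -2, -1, 0, 1, 2, 3:
  f  : 12  8  6  6  8  12  18
  Δ  : -4  -2  0  2  4  6
  Δ^2: 2  2  2  2  2
  Δ^3: 0  0  0  0
  Δ^4: 0  0  0
  Δ^5: 0  0
  Δ^6: 0
The second differences are constant (2) and nonzero, while all higher differences vanish, so the minimal degree is 2.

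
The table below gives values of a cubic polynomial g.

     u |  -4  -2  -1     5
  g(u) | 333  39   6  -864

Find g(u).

Write g(u) = au^3 + bu^2 + cu + d. Substituting each data point gives a linear system:
  -64a + 16b - 4c + d = 333
  -8a + 4b - 2c + d = 39
  -a + b - c + d = 6
  125a + 25b + 5c + d = -864
Solving the system yields a = -6, b = -4, c = -3, d = 1.
So g(u) = -6u^3 - 4u^2 - 3u + 1.
Check: g(-2) = 39. ✓

g(u) = -6u^3 - 4u^2 - 3u + 1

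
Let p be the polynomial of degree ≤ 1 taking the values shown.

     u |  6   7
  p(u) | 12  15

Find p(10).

24

Write p(u) = au + b. Substituting each data point gives a linear system:
  6a + b = 12
  7a + b = 15
Solving the system yields a = 3, b = -6.
So p(u) = 3u - 6.
Then p(10) = 24.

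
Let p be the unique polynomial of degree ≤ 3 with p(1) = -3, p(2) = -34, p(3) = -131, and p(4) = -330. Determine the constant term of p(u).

-2

Write p(u) = au^3 + bu^2 + cu + d. Substituting each data point gives a linear system:
  a + b + c + d = -3
  8a + 4b + 2c + d = -34
  27a + 9b + 3c + d = -131
  64a + 16b + 4c + d = -330
Solving the system yields a = -6, b = 3, c = 2, d = -2.
So p(u) = -6u^3 + 3u^2 + 2u - 2.
The constant term is -2.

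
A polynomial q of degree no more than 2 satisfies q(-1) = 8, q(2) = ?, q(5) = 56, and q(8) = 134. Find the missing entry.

14

On equispaced nodes a degree-2 polynomial has vanishing third forward difference, so
  - q(-1) + 3·q(2) - 3·q(5) + q(8) = 0.
Substituting the known values and solving for q(2):
  3·q(2) = 42
  q(2) = 14.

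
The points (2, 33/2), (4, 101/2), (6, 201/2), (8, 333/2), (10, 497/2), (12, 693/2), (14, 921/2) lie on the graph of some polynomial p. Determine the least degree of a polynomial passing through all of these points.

2

Forward differences of the values at x = 2, 4, 6, 8, 10, 12, 14:
  p  : 33/2  101/2  201/2  333/2  497/2  693/2  921/2
  Δ  : 34  50  66  82  98  114
  Δ^2: 16  16  16  16  16
  Δ^3: 0  0  0  0
  Δ^4: 0  0  0
  Δ^5: 0  0
  Δ^6: 0
The second differences are constant (16) and nonzero, while all higher differences vanish, so the minimal degree is 2.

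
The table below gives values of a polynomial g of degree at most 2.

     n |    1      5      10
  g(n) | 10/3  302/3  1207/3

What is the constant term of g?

Write g(n) = an^2 + bn + c. Substituting each data point gives a linear system:
  a + b + c = 10/3
  25a + 5b + c = 302/3
  100a + 10b + c = 1207/3
Solving the system yields a = 4, b = 1/3, c = -1.
So g(n) = 4n^2 + (1/3)n - 1.
The constant term is -1.

-1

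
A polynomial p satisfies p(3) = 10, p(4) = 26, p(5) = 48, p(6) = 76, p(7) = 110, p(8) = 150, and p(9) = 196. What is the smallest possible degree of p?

Forward differences of the values at n = 3, 4, 5, 6, 7, 8, 9:
  p  : 10  26  48  76  110  150  196
  Δ  : 16  22  28  34  40  46
  Δ^2: 6  6  6  6  6
  Δ^3: 0  0  0  0
  Δ^4: 0  0  0
  Δ^5: 0  0
  Δ^6: 0
The second differences are constant (6) and nonzero, while all higher differences vanish, so the minimal degree is 2.

2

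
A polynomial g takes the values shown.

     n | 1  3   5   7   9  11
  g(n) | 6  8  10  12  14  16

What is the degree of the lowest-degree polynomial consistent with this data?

Forward differences of the values at n = 1, 3, 5, 7, 9, 11:
  g  : 6  8  10  12  14  16
  Δ  : 2  2  2  2  2
  Δ^2: 0  0  0  0
  Δ^3: 0  0  0
  Δ^4: 0  0
  Δ^5: 0
The first differences are constant (2) and nonzero, while all higher differences vanish, so the minimal degree is 1.

1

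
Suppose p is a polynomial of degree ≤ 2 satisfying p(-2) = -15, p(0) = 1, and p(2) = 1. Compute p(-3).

-29

Write p(x) = ax^2 + bx + c. Substituting each data point gives a linear system:
  4a - 2b + c = -15
  c = 1
  4a + 2b + c = 1
Solving the system yields a = -2, b = 4, c = 1.
So p(x) = -2x^2 + 4x + 1.
Then p(-3) = -29.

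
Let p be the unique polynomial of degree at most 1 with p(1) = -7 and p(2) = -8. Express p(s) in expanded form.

p(s) = -s - 6

Write p(s) = as + b. Substituting each data point gives a linear system:
  a + b = -7
  2a + b = -8
Solving the system yields a = -1, b = -6.
So p(s) = -s - 6.
Check: p(2) = -8. ✓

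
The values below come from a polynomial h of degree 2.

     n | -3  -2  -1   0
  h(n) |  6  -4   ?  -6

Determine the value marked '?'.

-8

On equispaced nodes a degree-2 polynomial has vanishing third forward difference, so
  - h(-3) + 3·h(-2) - 3·h(-1) + h(0) = 0.
Substituting the known values and solving for h(-1):
  -3·h(-1) = 24
  h(-1) = -8.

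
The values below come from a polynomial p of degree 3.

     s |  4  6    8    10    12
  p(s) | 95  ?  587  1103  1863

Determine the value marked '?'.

267

The 4 known points determine the degree-3 polynomial uniquely.
Write p(s) = as^3 + bs^2 + cs + d. Substituting each data point gives a linear system:
  64a + 16b + 4c + d = 95
  512a + 64b + 8c + d = 587
  1000a + 100b + 10c + d = 1103
  1728a + 144b + 12c + d = 1863
Solving the system yields a = 1, b = 1/2, c = 5, d = 3.
So p(s) = s^3 + (1/2)s^2 + 5s + 3.
Then p(6) = 267.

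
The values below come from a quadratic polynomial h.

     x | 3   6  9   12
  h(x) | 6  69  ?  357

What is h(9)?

186

The 3 known points determine the degree-2 polynomial uniquely.
Write h(x) = ax^2 + bx + c. Substituting each data point gives a linear system:
  9a + 3b + c = 6
  36a + 6b + c = 69
  144a + 12b + c = 357
Solving the system yields a = 3, b = -6, c = -3.
So h(x) = 3x^2 - 6x - 3.
Then h(9) = 186.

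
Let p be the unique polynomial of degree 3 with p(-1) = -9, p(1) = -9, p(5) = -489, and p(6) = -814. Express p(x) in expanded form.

Write p(x) = ax^3 + bx^2 + cx + d. Substituting each data point gives a linear system:
  -a + b - c + d = -9
  a + b + c + d = -9
  125a + 25b + 5c + d = -489
  216a + 36b + 6c + d = -814
Solving the system yields a = -3, b = -5, c = 3, d = -4.
So p(x) = -3x^3 - 5x^2 + 3x - 4.
Check: p(1) = -9. ✓

p(x) = -3x^3 - 5x^2 + 3x - 4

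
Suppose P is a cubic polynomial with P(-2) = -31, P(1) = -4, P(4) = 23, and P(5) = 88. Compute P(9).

Write P(x) = ax^3 + bx^2 + cx + d. Substituting each data point gives a linear system:
  -8a + 4b - 2c + d = -31
  a + b + c + d = -4
  64a + 16b + 4c + d = 23
  125a + 25b + 5c + d = 88
Solving the system yields a = 2, b = -6, c = -3, d = 3.
So P(x) = 2x^3 - 6x^2 - 3x + 3.
Then P(9) = 948.

948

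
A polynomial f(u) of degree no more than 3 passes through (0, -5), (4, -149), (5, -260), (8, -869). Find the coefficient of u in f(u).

4

Write f(u) = au^3 + bu^2 + cu + d. Substituting each data point gives a linear system:
  d = -5
  64a + 16b + 4c + d = -149
  125a + 25b + 5c + d = -260
  512a + 64b + 8c + d = -869
Solving the system yields a = -1, b = -6, c = 4, d = -5.
So f(u) = -u^3 - 6u^2 + 4u - 5.
The coefficient of u is 4.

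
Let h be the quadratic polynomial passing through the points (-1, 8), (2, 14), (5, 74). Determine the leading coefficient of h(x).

3

Write h(x) = ax^2 + bx + c. Substituting each data point gives a linear system:
  a - b + c = 8
  4a + 2b + c = 14
  25a + 5b + c = 74
Solving the system yields a = 3, b = -1, c = 4.
So h(x) = 3x^2 - x + 4.
The leading coefficient is 3.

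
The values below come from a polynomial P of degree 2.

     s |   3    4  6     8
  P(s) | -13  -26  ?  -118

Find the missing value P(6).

The 3 known points determine the degree-2 polynomial uniquely.
Write P(s) = as^2 + bs + c. Substituting each data point gives a linear system:
  9a + 3b + c = -13
  16a + 4b + c = -26
  64a + 8b + c = -118
Solving the system yields a = -2, b = 1, c = 2.
So P(s) = -2s^2 + s + 2.
Then P(6) = -64.

-64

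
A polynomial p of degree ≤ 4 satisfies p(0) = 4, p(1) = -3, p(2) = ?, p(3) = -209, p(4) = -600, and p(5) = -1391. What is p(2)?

-50

The 5 known points determine the degree-4 polynomial uniquely.
Write p(n) = an^4 + bn^3 + cn^2 + dn + e. Substituting each data point gives a linear system:
  e = 4
  a + b + c + d + e = -3
  81a + 27b + 9c + 3d + e = -209
  256a + 64b + 16c + 4d + e = -600
  625a + 125b + 25c + 5d + e = -1391
Solving the system yields a = -2, b = 0, c = -6, d = 1, e = 4.
So p(n) = -2n⁴ - 6n² + n + 4.
Then p(2) = -50.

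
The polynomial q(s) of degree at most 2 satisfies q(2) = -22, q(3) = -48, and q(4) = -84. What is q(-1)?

-4

Forward differences of the values at s = 2, 3, 4:
  q  : -22  -48  -84
  Δ  : -26  -36
  Δ^2: -10
The second differences are constant, confirming degree 2.
Interpolating (Newton forward form) and evaluating at s = -1 gives q(-1) = -4.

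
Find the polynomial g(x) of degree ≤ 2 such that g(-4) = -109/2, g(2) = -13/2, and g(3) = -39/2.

Using the Lagrange interpolation formula with nodes -4, 2, 3:
  L_0(x) = (x - 2)(x - 3) / 42
  L_1(x) = (x + 4)(x - 3) / -6
  L_2(x) = (x + 4)(x - 2) / 7
Then g(x) = -109/2·L_0(x) - 13/2·L_1(x) - 39/2·L_2(x).
Expanding and collecting terms gives g(x) = -3x^2 + 2x + 3/2.
Check: g(-4) = -109/2. ✓

g(x) = -3x^2 + 2x + 3/2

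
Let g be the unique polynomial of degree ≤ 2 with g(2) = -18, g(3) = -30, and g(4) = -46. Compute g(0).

-6

Using the Lagrange interpolation formula with nodes 2, 3, 4:
  L_0(u) = (u - 3)(u - 4) / 2
  L_1(u) = (u - 2)(u - 4) / -1
  L_2(u) = (u - 2)(u - 3) / 2
Then g(u) = -18·L_0(u) - 30·L_1(u) - 46·L_2(u).
Expanding and collecting terms gives g(u) = -2u^2 - 2u - 6.
Evaluating at u = 0: g(0) = -6.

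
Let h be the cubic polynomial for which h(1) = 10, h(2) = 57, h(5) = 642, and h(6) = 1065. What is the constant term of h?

Write h(u) = au^3 + bu^2 + cu + d. Substituting each data point gives a linear system:
  a + b + c + d = 10
  8a + 4b + 2c + d = 57
  125a + 25b + 5c + d = 642
  216a + 36b + 6c + d = 1065
Solving the system yields a = 4, b = 5, c = 4, d = -3.
So h(u) = 4u³ + 5u² + 4u - 3.
The constant term is -3.

-3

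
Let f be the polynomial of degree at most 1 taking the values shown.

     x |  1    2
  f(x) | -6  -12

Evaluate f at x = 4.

-24

Write f(x) = ax + b. Substituting each data point gives a linear system:
  a + b = -6
  2a + b = -12
Solving the system yields a = -6, b = 0.
So f(x) = -6x.
Then f(4) = -24.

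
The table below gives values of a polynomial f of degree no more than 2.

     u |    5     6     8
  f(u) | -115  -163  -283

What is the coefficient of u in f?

-4

Write f(u) = au^2 + bu + c. Substituting each data point gives a linear system:
  25a + 5b + c = -115
  36a + 6b + c = -163
  64a + 8b + c = -283
Solving the system yields a = -4, b = -4, c = 5.
So f(u) = -4u^2 - 4u + 5.
The coefficient of u is -4.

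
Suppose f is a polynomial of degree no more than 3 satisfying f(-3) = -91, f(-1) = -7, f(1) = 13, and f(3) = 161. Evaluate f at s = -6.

Forward differences of the values at s = -3, -1, 1, 3:
  f  : -91  -7  13  161
  Δ  : 84  20  148
  Δ^2: -64  128
  Δ^3: 192
The third differences are constant, confirming degree 3.
Interpolating (Newton forward form) and evaluating at s = -6 gives f(-6) = -757.

-757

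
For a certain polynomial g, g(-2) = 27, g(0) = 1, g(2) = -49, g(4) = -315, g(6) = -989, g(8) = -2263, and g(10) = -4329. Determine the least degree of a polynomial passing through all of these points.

3

Forward differences of the values at x = -2, 0, 2, 4, 6, 8, 10:
  g  : 27  1  -49  -315  -989  -2263  -4329
  Δ  : -26  -50  -266  -674  -1274  -2066
  Δ^2: -24  -216  -408  -600  -792
  Δ^3: -192  -192  -192  -192
  Δ^4: 0  0  0
  Δ^5: 0  0
  Δ^6: 0
The third differences are constant (-192) and nonzero, while all higher differences vanish, so the minimal degree is 3.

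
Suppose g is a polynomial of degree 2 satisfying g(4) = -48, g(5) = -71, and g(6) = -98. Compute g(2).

-14

Write g(t) = at^2 + bt + c. Substituting each data point gives a linear system:
  16a + 4b + c = -48
  25a + 5b + c = -71
  36a + 6b + c = -98
Solving the system yields a = -2, b = -5, c = 4.
So g(t) = -2t² - 5t + 4.
Then g(2) = -14.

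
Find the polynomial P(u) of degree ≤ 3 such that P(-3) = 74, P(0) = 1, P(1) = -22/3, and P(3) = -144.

P(u) = -4u^3 - 4u^2 - (1/3)u + 1

Using the Lagrange interpolation formula with nodes -3, 0, 1, 3:
  L_0(u) = u(u - 1)(u - 3) / -72
  L_1(u) = (u + 3)(u - 1)(u - 3) / 9
  L_2(u) = (u + 3)u(u - 3) / -8
  L_3(u) = (u + 3)u(u - 1) / 36
Then P(u) = 74·L_0(u) + 1·L_1(u) - 22/3·L_2(u) - 144·L_3(u).
Expanding and collecting terms gives P(u) = -4u³ - 4u² - (1/3)u + 1.
Check: P(-3) = 74. ✓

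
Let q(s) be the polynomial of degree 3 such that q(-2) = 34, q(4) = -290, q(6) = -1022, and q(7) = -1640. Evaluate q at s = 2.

Write q(s) = as^3 + bs^2 + cs + d. Substituting each data point gives a linear system:
  -8a + 4b - 2c + d = 34
  64a + 16b + 4c + d = -290
  216a + 36b + 6c + d = -1022
  343a + 49b + 7c + d = -1640
Solving the system yields a = -5, b = 1, c = 4, d = -2.
So q(s) = -5s³ + s² + 4s - 2.
Then q(2) = -30.

-30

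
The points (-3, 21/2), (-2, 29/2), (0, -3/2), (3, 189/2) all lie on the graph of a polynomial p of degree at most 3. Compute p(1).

Write p(u) = au^3 + bu^2 + cu + d. Substituting each data point gives a linear system:
  -27a + 9b - 3c + d = 21/2
  -8a + 4b - 2c + d = 29/2
  d = -3/2
  27a + 9b + 3c + d = 189/2
Solving the system yields a = 2, b = 6, c = -4, d = -3/2.
So p(u) = 2u³ + 6u² - 4u - 3/2.
Then p(1) = 5/2.

5/2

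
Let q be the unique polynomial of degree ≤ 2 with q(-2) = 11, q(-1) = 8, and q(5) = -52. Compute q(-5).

8

Using the Lagrange interpolation formula with nodes -2, -1, 5:
  L_0(s) = (s + 1)(s - 5) / 7
  L_1(s) = (s + 2)(s - 5) / -6
  L_2(s) = (s + 2)(s + 1) / 42
Then q(s) = 11·L_0(s) + 8·L_1(s) - 52·L_2(s).
Expanding and collecting terms gives q(s) = -s^2 - 6s + 3.
Evaluating at s = -5: q(-5) = 8.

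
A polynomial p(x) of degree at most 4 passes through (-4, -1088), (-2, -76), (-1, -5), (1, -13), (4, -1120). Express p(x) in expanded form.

Write p(x) = ax^4 + bx^3 + cx^2 + dx + e. Substituting each data point gives a linear system:
  256a - 64b + 16c - 4d + e = -1088
  16a - 8b + 4c - 2d + e = -76
  a - b + c - d + e = -5
  a + b + c + d + e = -13
  256a + 64b + 16c + 4d + e = -1120
Solving the system yields a = -4, b = 0, c = -5, d = -4, e = 0.
So p(x) = -4x⁴ - 5x² - 4x.
Check: p(-2) = -76. ✓

p(x) = -4x^4 - 5x^2 - 4x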